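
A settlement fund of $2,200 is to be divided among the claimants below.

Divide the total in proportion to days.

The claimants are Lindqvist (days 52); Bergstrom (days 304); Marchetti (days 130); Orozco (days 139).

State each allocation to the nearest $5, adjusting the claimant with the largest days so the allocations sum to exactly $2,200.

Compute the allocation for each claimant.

Days total: 52 + 304 + 130 + 139 = 625.
Unrounded shares: Lindqvist 183.04; Bergstrom 1,070.08; Marchetti 457.60; Orozco 489.28.
At nearest $5: Lindqvist $185; Bergstrom $1,070; Marchetti $460; Orozco $490. Sum = $2,205.
Difference $2,200 − $2,205 = −$5 applied to largest days (Bergstrom): Bergstrom becomes $1,065.

Lindqvist: $185 | Bergstrom: $1,065 | Marchetti: $460 | Orozco: $490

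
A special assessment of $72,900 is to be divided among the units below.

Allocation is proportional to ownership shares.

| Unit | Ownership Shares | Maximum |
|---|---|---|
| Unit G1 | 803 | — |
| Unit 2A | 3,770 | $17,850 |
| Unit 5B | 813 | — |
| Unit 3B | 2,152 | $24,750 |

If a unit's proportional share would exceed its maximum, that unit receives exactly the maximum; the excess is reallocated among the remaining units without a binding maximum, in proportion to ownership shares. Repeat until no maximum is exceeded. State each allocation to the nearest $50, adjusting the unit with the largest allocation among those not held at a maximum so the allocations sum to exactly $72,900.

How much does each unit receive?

Unit G1: $15,050 | Unit 2A: $17,850 | Unit 5B: $15,250 | Unit 3B: $24,750

Total ownership shares = 7,538.
Proportional shares (ignoring caps): Unit G1 7,765.81; Unit 2A 36,459.67; Unit 5B 7,862.52; Unit 3B 20,811.99.
Capped: Unit 2A ($17,850); remaining pool $55,050 reallocated over remaining ownership shares 3,768.
Capped: Unit 3B ($24,750); remaining pool $30,300 reallocated over remaining ownership shares 1,616.
Shares after redistribution: Unit G1 15,056.25 → $15,050; Unit 5B 15,243.75 → $15,250.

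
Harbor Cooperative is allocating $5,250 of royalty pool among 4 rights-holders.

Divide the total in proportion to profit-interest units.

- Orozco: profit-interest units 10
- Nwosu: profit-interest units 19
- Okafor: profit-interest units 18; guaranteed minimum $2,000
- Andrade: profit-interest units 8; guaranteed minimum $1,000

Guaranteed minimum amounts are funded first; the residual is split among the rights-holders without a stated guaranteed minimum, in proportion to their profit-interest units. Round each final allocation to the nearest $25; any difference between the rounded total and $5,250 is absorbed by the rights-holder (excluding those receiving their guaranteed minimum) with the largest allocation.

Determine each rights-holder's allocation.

Orozco: $775 · Nwosu: $1,475 · Okafor: $2,000 · Andrade: $1,000

Minimums first: Okafor $2,000; Andrade $1,000. Balance $2,250.
Balance split over remaining profit-interest units 29: Orozco 775.86 → $775; Nwosu 1,474.14 → $1,475.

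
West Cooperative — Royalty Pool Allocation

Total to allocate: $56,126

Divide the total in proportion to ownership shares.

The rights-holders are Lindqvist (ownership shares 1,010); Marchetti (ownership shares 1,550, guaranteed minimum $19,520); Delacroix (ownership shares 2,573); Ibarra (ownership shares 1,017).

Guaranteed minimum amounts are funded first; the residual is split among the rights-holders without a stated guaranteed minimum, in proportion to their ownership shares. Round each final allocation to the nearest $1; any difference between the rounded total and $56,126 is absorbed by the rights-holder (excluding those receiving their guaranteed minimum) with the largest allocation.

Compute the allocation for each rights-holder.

Minimums first: Marchetti $19,520. Residual $36,606.
Residual split over remaining ownership shares 4,600: Lindqvist 8,037.40 → $8,037; Delacroix 20,475.49 → $20,475; Ibarra 8,093.11 → $8,093.
Rounding difference +$1 applied to Delacroix → $20,476.

Lindqvist: $8,037 · Marchetti: $19,520 · Delacroix: $20,476 · Ibarra: $8,093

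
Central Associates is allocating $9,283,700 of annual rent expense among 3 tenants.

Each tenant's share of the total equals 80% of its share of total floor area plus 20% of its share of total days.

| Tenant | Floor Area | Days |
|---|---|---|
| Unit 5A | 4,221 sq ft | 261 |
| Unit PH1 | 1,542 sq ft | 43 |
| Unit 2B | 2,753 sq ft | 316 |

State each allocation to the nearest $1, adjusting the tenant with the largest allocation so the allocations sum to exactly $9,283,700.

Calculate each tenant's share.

Totals — floor area 8,516, days 620.
Composite weights (80% floor area + 20% days): Unit 5A 0.4807; Unit PH1 0.1587; Unit 2B 0.3606.
Unrounded shares: Unit 5A 4,462,839.27; Unit PH1 1,473,580.42; Unit 2B 3,347,280.31.
After rounding ($1): Unit 5A $4,462,839; Unit PH1 $1,473,580; Unit 2B $3,347,280. Sum = $9,283,699.
Difference $9,283,700 − $9,283,699 = +$1 applied to largest allocation (Unit 5A): Unit 5A becomes $4,462,840.

Unit 5A: $4,462,840 · Unit PH1: $1,473,580 · Unit 2B: $3,347,280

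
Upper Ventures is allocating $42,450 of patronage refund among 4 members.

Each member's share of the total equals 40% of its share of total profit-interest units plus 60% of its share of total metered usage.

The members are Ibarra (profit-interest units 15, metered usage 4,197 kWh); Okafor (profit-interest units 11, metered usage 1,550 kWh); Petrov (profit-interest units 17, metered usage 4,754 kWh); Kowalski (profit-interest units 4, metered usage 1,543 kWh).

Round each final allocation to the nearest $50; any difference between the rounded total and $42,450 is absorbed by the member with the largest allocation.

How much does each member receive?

Profit-interest units total 47; metered usage total 12,044.
Blended shares (40% profit-interest units + 60% metered usage): Ibarra 0.3367; Okafor 0.1708; Petrov 0.3815; Kowalski 0.1109.
Pro-rata amounts: Ibarra 14,294.74; Okafor 7,251.90; Petrov 16,195.20; Kowalski 4,708.16.
After rounding ($50): Ibarra $14,300; Okafor $7,250; Petrov $16,200; Kowalski $4,700. Sum = $42,450.
Sum already equals the total — no adjustment.

Ibarra: $14,300 | Okafor: $7,250 | Petrov: $16,200 | Kowalski: $4,700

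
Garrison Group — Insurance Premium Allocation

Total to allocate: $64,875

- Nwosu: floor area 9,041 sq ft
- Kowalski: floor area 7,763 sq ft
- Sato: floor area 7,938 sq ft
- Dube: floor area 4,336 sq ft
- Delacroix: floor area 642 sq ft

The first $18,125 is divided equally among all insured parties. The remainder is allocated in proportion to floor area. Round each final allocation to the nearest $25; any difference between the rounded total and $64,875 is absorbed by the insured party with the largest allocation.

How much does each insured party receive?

Nwosu: $17,875 | Kowalski: $15,825 | Sato: $16,100 | Dube: $10,450 | Delacroix: $4,625

First tranche $18,125 split equally: $3,625 each.
Remainder $46,750 by floor area (total 29,720): Nwosu 14,221.63 → $14,225; Kowalski 12,211.31 → $12,200; Sato 12,486.59 → $12,475; Dube 6,820.59 → $6,825; Delacroix 1,009.88 → $1,000.
Rounding difference +$25 on remainder applied to Nwosu.
Totals: Nwosu $3,625 + $14,250 = $17,875; Kowalski $3,625 + $12,200 = $15,825; Sato $3,625 + $12,475 = $16,100; Dube $3,625 + $6,825 = $10,450; Delacroix $3,625 + $1,000 = $4,625.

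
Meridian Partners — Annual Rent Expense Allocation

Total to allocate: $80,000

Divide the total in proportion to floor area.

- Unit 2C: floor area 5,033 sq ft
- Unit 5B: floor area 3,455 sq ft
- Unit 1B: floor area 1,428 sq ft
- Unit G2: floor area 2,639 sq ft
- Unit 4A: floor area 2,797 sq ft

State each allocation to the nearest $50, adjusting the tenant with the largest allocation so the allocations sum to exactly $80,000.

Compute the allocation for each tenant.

Sum of floor area: 15,352.
Pro-rata amounts: Unit 2C 5,033/15,352 × $80,000 = 26,227.20; Unit 5B 3,455/15,352 × $80,000 = 18,004.17; Unit 1B 1,428/15,352 × $80,000 = 7,441.38; Unit G2 2,639/15,352 × $80,000 = 13,751.95; Unit 4A 2,797/15,352 × $80,000 = 14,575.30.
After rounding ($50): Unit 2C $26,250; Unit 5B $18,000; Unit 1B $7,450; Unit G2 $13,750; Unit 4A $14,600. Sum = $80,050.
Difference $80,000 − $80,050 = −$50 applied to largest allocation (Unit 2C): Unit 2C becomes $26,200.

Unit 2C: $26,200 · Unit 5B: $18,000 · Unit 1B: $7,450 · Unit G2: $13,750 · Unit 4A: $14,600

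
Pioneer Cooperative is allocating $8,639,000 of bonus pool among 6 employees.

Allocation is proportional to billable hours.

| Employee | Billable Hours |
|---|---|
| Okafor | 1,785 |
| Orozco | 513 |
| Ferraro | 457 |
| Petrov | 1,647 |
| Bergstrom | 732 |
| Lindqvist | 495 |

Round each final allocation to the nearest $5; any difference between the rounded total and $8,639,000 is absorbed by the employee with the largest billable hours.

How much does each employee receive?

Sum of billable hours: 1,785 + 513 + 457 + 1,647 + 732 + 495 = 5,629.
Raw shares: Okafor 2,739,494.58; Orozco 787,316.93; Ferraro 701,372.00; Petrov 2,527,701.72; Bergstrom 1,123,422.99; Lindqvist 759,691.77.
Rounded to nearest $5: Okafor $2,739,495; Orozco $787,315; Ferraro $701,370; Petrov $2,527,700; Bergstrom $1,123,425; Lindqvist $759,690. Sum = $8,638,995.
Difference $8,639,000 − $8,638,995 = +$5 applied to largest billable hours (Okafor): Okafor becomes $2,739,500.

Okafor: $2,739,500 · Orozco: $787,315 · Ferraro: $701,370 · Petrov: $2,527,700 · Bergstrom: $1,123,425 · Lindqvist: $759,690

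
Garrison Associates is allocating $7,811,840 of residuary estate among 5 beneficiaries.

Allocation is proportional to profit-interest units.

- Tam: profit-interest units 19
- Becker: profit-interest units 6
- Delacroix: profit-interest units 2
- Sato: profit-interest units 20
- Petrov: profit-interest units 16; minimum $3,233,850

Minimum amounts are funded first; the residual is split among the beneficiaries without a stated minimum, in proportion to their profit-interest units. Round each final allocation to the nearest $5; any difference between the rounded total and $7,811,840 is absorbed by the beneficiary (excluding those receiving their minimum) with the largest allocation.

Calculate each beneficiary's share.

Fund the minimums — Petrov $3,233,850. Remaining pool $4,577,990.
Remaining pool split over remaining profit-interest units 47: Tam 1,850,676.81 → $1,850,675; Becker 584,424.26 → $584,425; Delacroix 194,808.09 → $194,810; Sato 1,948,080.85 → $1,948,080.

Tam: $1,850,675 | Becker: $584,425 | Delacroix: $194,810 | Sato: $1,948,080 | Petrov: $3,233,850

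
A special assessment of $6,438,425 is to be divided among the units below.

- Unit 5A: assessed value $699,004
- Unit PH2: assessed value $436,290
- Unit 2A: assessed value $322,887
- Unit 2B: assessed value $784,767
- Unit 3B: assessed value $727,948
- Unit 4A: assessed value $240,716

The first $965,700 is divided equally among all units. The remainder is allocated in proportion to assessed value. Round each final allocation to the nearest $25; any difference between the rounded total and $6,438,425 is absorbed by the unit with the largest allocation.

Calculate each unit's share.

$965,700 shared equally gives $160,950 per unit.
Remainder $5,472,725 by assessed value (total 3,211,612): Unit 5A 1,191,132.88 → $1,191,125; Unit PH2 743,456.93 → $743,450; Unit 2A 550,213.34 → $550,225; Unit 2B 1,337,276.73 → $1,337,275; Unit 3B 1,240,454.71 → $1,240,450; Unit 4A 410,190.42 → $410,200.
Totals: Unit 5A $160,950 + $1,191,125 = $1,352,075; Unit PH2 $160,950 + $743,450 = $904,400; Unit 2A $160,950 + $550,225 = $711,175; Unit 2B $160,950 + $1,337,275 = $1,498,225; Unit 3B $160,950 + $1,240,450 = $1,401,400; Unit 4A $160,950 + $410,200 = $571,150.

Unit 5A: $1,352,075 | Unit PH2: $904,400 | Unit 2A: $711,175 | Unit 2B: $1,498,225 | Unit 3B: $1,401,400 | Unit 4A: $571,150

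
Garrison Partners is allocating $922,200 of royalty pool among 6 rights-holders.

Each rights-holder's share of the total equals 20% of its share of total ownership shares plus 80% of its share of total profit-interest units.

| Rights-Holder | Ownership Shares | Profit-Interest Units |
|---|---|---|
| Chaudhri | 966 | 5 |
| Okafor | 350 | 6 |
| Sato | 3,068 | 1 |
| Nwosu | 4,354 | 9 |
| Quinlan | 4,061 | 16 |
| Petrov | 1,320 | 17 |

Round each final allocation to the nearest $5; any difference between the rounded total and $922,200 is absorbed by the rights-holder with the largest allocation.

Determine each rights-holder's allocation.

Ownership shares total 14,119; profit-interest units total 54.
Composite weights (20% ownership shares + 80% profit-interest units): Chaudhri 0.0878; Okafor 0.0938; Sato 0.0583; Nwosu 0.1950; Quinlan 0.2946; Petrov 0.2706.
Proportional shares: Chaudhri 80,930.21; Okafor 86,545.47; Sato 53,740.27; Nwosu 179,837.38; Quinlan 271,645.41; Petrov 249,501.27.
At nearest $5: Chaudhri $80,930; Okafor $86,545; Sato $53,740; Nwosu $179,835; Quinlan $271,645; Petrov $249,500. Sum = $922,195.
Difference $922,200 − $922,195 = +$5 applied to largest allocation (Quinlan): Quinlan becomes $271,650.

Chaudhri: $80,930 · Okafor: $86,545 · Sato: $53,740 · Nwosu: $179,835 · Quinlan: $271,650 · Petrov: $249,500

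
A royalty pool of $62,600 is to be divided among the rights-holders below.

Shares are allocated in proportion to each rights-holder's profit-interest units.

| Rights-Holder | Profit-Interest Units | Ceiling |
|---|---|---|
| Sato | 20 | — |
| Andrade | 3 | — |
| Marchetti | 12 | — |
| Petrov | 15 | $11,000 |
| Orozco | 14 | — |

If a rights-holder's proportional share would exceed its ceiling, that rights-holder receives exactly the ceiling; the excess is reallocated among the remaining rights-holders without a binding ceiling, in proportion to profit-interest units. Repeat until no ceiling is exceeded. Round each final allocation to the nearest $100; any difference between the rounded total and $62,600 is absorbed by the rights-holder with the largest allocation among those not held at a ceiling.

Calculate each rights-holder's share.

Sum of profit-interest units: 64.
Unconstrained shares: Sato 19,562.50; Andrade 2,934.38; Marchetti 11,737.50; Petrov 14,671.88; Orozco 13,693.75.
Held at cap: Petrov ($11,000); balance $51,600 reallocated over remaining profit-interest units 49.
Redistributed shares: Sato 21,061.22 → $21,100; Andrade 3,159.18 → $3,200; Marchetti 12,636.73 → $12,600; Orozco 14,742.86 → $14,700.

Sato: $21,100; Andrade: $3,200; Marchetti: $12,600; Petrov: $11,000; Orozco: $14,700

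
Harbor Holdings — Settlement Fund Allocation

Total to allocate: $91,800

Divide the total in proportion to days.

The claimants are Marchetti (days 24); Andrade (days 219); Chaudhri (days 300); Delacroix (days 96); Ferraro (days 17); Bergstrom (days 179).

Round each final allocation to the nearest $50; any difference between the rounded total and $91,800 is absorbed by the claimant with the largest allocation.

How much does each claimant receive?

Marchetti: $2,650; Andrade: $24,100; Chaudhri: $32,950; Delacroix: $10,550; Ferraro: $1,850; Bergstrom: $19,700

Total days = 835.
Raw shares: Marchetti 24/835 × $91,800 = 2,638.56; Andrade 219/835 × $91,800 = 24,076.89; Chaudhri 300/835 × $91,800 = 32,982.04; Delacroix 96/835 × $91,800 = 10,554.25; Ferraro 17/835 × $91,800 = 1,868.98; Bergstrom 179/835 × $91,800 = 19,679.28.
At nearest $50: Marchetti $2,650; Andrade $24,100; Chaudhri $33,000; Delacroix $10,550; Ferraro $1,850; Bergstrom $19,700. Sum = $91,850.
Difference $91,800 − $91,850 = −$50 applied to largest allocation (Chaudhri): Chaudhri becomes $32,950.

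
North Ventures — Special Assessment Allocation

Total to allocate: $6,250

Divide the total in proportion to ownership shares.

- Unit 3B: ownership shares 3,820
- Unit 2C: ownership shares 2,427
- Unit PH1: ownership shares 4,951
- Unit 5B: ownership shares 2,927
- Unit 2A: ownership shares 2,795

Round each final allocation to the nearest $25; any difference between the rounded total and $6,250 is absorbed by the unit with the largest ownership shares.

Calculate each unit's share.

Unit 3B: $1,400 | Unit 2C: $900 | Unit PH1: $1,850 | Unit 5B: $1,075 | Unit 2A: $1,025

Combined ownership shares = 16,920.
Unrounded shares: Unit 3B 3,820/16,920 × $6,250 = 1,411.05; Unit 2C 2,427/16,920 × $6,250 = 896.50; Unit PH1 4,951/16,920 × $6,250 = 1,828.83; Unit 5B 2,927/16,920 × $6,250 = 1,081.19; Unit 2A 2,795/16,920 × $6,250 = 1,032.43.
At nearest $25: Unit 3B $1,400; Unit 2C $900; Unit PH1 $1,825; Unit 5B $1,075; Unit 2A $1,025. Sum = $6,225.
Difference $6,250 − $6,225 = +$25 applied to largest ownership shares (Unit PH1): Unit PH1 becomes $1,850.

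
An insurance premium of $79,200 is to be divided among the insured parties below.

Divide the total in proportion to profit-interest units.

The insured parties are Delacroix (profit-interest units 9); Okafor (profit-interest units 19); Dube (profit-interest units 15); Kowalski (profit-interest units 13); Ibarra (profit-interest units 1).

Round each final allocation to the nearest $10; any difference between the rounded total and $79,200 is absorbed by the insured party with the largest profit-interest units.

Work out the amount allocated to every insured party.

Delacroix: $12,510 | Okafor: $26,400 | Dube: $20,840 | Kowalski: $18,060 | Ibarra: $1,390

Sum of profit-interest units: 9 + 19 + 15 + 13 + 1 = 57.
Unrounded shares: Delacroix 12,505.26; Okafor 26,400.00; Dube 20,842.11; Kowalski 18,063.16; Ibarra 1,389.47.
At nearest $10: Delacroix $12,510; Okafor $26,400; Dube $20,840; Kowalski $18,060; Ibarra $1,390. Sum = $79,200.
No rounding difference to absorb.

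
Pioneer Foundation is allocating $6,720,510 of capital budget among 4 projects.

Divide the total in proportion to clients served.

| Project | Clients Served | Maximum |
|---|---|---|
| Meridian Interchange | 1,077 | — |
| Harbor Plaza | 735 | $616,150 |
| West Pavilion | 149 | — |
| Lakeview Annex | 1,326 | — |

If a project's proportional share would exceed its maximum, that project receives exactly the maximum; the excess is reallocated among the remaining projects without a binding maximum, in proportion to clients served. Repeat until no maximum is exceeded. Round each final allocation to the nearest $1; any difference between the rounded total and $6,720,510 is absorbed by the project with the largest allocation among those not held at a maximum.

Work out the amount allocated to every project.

Meridian Interchange: $2,576,174 · Harbor Plaza: $616,150 · West Pavilion: $356,407 · Lakeview Annex: $3,171,779

Sum of clients served: 3,287.
Pro-rata shares before constraints: Meridian Interchange 2,202,004.65; Harbor Plaza 1,502,760.83; West Pavilion 304,641.31; Lakeview Annex 2,711,103.21.
Held at cap: Harbor Plaza ($616,150); residual $6,104,360 reallocated over remaining clients served 2,552.
Remaining shares: Meridian Interchange 2,576,173.87 → $2,576,174; West Pavilion 356,406.60 → $356,407; Lakeview Annex 3,171,779.53 → $3,171,780.
Rounding difference −$1 applied to Lakeview Annex → $3,171,779.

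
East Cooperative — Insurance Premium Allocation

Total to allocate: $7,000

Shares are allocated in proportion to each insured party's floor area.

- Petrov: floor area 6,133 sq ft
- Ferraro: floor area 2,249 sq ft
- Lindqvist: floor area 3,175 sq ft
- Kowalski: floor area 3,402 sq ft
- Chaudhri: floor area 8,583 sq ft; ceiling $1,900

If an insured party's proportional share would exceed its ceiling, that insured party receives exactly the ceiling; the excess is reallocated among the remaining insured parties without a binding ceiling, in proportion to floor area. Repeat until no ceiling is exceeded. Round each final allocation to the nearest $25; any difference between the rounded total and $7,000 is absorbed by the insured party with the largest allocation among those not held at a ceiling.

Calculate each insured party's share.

Petrov: $2,100; Ferraro: $775; Lindqvist: $1,075; Kowalski: $1,150; Chaudhri: $1,900

Combined floor area = 23,542.
Unconstrained shares: Petrov 1,823.59; Ferraro 668.72; Lindqvist 944.06; Kowalski 1,011.55; Chaudhri 2,552.08.
Held at cap: Chaudhri ($1,900); balance $5,100 reallocated over remaining floor area 14,959.
Shares after redistribution: Petrov 2,090.94 → $2,100; Ferraro 766.76 → $775; Lindqvist 1,082.46 → $1,075; Kowalski 1,159.85 → $1,150.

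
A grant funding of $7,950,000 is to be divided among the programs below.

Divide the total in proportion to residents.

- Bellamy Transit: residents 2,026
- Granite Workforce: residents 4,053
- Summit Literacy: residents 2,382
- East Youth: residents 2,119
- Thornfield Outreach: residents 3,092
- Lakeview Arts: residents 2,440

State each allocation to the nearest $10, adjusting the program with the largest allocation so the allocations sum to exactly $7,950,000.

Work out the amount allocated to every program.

Bellamy Transit: $999,670 · Granite Workforce: $1,999,830 · Summit Literacy: $1,175,330 · East Youth: $1,045,560 · Thornfield Outreach: $1,525,660 · Lakeview Arts: $1,203,950

Residents total: 16,112.
Raw shares: Bellamy Transit 2,026/16,112 × $7,950,000 = 999,671.05; Granite Workforce 4,053/16,112 × $7,950,000 = 1,999,835.53; Summit Literacy 2,382/16,112 × $7,950,000 = 1,175,328.95; East Youth 2,119/16,112 × $7,950,000 = 1,045,559.21; Thornfield Outreach 3,092/16,112 × $7,950,000 = 1,525,657.89; Lakeview Arts 2,440/16,112 × $7,950,000 = 1,203,947.37.
Rounded to nearest $10: Bellamy Transit $999,670; Granite Workforce $1,999,840; Summit Literacy $1,175,330; East Youth $1,045,560; Thornfield Outreach $1,525,660; Lakeview Arts $1,203,950. Sum = $7,950,010.
Difference $7,950,000 − $7,950,010 = −$10 applied to largest allocation (Granite Workforce): Granite Workforce becomes $1,999,830.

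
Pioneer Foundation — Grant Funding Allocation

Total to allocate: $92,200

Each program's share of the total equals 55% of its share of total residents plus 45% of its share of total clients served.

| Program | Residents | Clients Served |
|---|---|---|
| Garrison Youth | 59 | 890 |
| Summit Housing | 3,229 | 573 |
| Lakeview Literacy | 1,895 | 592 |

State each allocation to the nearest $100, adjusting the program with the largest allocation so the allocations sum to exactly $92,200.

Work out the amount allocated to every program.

Garrison Youth: $18,500; Summit Housing: $43,200; Lakeview Literacy: $30,500

Totals — residents 5,183, clients served 2,055.
Blended shares (55% residents + 45% clients served): Garrison Youth 0.2012; Summit Housing 0.4681; Lakeview Literacy 0.3307.
Raw shares: Garrison Youth 18,546.16; Summit Housing 43,160.99; Lakeview Literacy 30,492.86.
Rounded to nearest $100: Garrison Youth $18,500; Summit Housing $43,200; Lakeview Literacy $30,500. Sum = $92,200.
No rounding difference to absorb.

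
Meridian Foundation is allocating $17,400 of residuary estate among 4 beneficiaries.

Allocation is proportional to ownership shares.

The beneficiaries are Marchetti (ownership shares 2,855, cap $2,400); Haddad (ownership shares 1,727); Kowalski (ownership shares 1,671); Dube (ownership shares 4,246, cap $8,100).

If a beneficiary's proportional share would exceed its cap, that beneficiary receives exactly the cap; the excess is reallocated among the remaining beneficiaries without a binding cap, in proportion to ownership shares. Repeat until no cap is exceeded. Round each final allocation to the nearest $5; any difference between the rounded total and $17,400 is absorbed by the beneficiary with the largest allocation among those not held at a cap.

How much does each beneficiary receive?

Marchetti: $2,400 · Haddad: $3,505 · Kowalski: $3,395 · Dube: $8,100

Ownership shares total: 10,499.
Pro-rata shares before constraints: Marchetti 4,731.59; Haddad 2,862.16; Kowalski 2,769.35; Dube 7,036.90.
Capped: Marchetti ($2,400); balance $15,000 reallocated over remaining ownership shares 7,644.
Capped: Dube ($8,100); balance $6,900 reallocated over remaining ownership shares 3,398.
Redistributed shares: Haddad 3,506.86 → $3,505; Kowalski 3,393.14 → $3,395.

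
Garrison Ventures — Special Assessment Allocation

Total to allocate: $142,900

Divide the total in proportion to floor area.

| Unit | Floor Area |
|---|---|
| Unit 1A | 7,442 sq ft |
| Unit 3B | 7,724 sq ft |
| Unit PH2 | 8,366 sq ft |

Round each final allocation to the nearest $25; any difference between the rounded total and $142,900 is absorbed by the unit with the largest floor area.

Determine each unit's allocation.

Combined floor area = 7,442 + 7,724 + 8,366 = 23,532.
Pro-rata amounts: Unit 1A 45,192.16; Unit 3B 46,904.62; Unit PH2 50,803.22.
Rounded to nearest $25: Unit 1A $45,200; Unit 3B $46,900; Unit PH2 $50,800. Sum = $142,900.
Sum already equals the total — no adjustment.

Unit 1A: $45,200 | Unit 3B: $46,900 | Unit PH2: $50,800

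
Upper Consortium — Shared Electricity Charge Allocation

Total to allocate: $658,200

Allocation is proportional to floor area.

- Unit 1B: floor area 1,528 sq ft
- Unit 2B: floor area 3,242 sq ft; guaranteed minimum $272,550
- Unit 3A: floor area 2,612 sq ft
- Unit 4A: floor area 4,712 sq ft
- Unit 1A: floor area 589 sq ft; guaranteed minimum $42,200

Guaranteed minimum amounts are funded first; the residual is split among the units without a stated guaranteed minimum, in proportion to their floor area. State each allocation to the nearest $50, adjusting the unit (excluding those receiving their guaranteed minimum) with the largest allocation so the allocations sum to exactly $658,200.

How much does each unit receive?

Unit 1B: $59,300 · Unit 2B: $272,550 · Unit 3A: $101,350 · Unit 4A: $182,800 · Unit 1A: $42,200

Guaranteed amounts: Unit 2B $272,550; Unit 1A $42,200. Residual $343,450.
Residual split over remaining floor area 8,852: Unit 1B 59,285.09 → $59,300; Unit 3A 101,343.36 → $101,350; Unit 4A 182,821.55 → $182,800.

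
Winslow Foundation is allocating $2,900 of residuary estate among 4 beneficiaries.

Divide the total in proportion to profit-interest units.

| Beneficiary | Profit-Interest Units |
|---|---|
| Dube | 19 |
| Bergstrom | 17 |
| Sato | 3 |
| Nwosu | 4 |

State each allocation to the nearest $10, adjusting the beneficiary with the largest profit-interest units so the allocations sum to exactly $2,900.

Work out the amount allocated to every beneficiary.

Combined profit-interest units = 19 + 17 + 3 + 4 = 43.
Raw shares: Dube 1,281.40; Bergstrom 1,146.51; Sato 202.33; Nwosu 269.77.
After rounding ($10): Dube $1,280; Bergstrom $1,150; Sato $200; Nwosu $270. Sum = $2,900.
Rounded total matches; no reconciliation needed.

Dube: $1,280 | Bergstrom: $1,150 | Sato: $200 | Nwosu: $270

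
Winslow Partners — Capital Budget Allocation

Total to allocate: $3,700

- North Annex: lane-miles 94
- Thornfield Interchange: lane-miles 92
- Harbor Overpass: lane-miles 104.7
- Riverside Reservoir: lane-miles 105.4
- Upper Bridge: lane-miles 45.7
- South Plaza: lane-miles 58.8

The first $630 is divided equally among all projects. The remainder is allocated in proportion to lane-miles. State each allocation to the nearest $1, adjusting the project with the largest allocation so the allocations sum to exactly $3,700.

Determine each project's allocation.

North Annex: $681; Thornfield Interchange: $669; Harbor Overpass: $747; Riverside Reservoir: $752; Upper Bridge: $385; South Plaza: $466

First tranche $630 split equally: $105 each.
Remainder $3,070 by lane-miles (total 500.6): North Annex 576.47 → $576; Thornfield Interchange 564.20 → $564; Harbor Overpass 642.09 → $642; Riverside Reservoir 646.38 → $646; Upper Bridge 280.26 → $280; South Plaza 360.60 → $361.
Rounding difference +$1 on remainder applied to Riverside Reservoir.
Totals: North Annex $105 + $576 = $681; Thornfield Interchange $105 + $564 = $669; Harbor Overpass $105 + $642 = $747; Riverside Reservoir $105 + $647 = $752; Upper Bridge $105 + $280 = $385; South Plaza $105 + $361 = $466.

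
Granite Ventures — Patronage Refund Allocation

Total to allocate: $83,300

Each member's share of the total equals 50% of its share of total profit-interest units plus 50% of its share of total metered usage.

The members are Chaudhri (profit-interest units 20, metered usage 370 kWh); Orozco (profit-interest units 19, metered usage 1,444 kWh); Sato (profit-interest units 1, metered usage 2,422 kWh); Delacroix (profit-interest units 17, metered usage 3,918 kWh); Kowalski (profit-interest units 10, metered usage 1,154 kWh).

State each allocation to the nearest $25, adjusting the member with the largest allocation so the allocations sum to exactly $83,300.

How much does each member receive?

Totals — profit-interest units 67, metered usage 9,308.
Combined weights (50% profit-interest units + 50% metered usage): Chaudhri 0.1691; Orozco 0.2194; Sato 0.1376; Delacroix 0.3373; Kowalski 0.1366.
Proportional shares: Chaudhri 14,088.45; Orozco 18,272.58; Sato 11,459.23; Delacroix 28,099.57; Kowalski 11,380.16.
After rounding ($25): Chaudhri $14,100; Orozco $18,275; Sato $11,450; Delacroix $28,100; Kowalski $11,375. Sum = $83,300.
No rounding difference to absorb.

Chaudhri: $14,100 | Orozco: $18,275 | Sato: $11,450 | Delacroix: $28,100 | Kowalski: $11,375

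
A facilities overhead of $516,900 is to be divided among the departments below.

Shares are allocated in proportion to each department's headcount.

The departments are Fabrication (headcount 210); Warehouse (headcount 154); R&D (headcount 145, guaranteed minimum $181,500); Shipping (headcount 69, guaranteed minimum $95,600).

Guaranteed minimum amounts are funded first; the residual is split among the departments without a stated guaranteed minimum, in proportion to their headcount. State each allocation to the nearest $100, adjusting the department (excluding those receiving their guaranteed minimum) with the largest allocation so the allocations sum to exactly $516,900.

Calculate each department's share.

Minimums first: R&D $181,500; Shipping $95,600. Balance $239,800.
Balance split over remaining headcount 364: Fabrication 138,346.15 → $138,300; Warehouse 101,453.85 → $101,500.

Fabrication: $138,300 | Warehouse: $101,500 | R&D: $181,500 | Shipping: $95,600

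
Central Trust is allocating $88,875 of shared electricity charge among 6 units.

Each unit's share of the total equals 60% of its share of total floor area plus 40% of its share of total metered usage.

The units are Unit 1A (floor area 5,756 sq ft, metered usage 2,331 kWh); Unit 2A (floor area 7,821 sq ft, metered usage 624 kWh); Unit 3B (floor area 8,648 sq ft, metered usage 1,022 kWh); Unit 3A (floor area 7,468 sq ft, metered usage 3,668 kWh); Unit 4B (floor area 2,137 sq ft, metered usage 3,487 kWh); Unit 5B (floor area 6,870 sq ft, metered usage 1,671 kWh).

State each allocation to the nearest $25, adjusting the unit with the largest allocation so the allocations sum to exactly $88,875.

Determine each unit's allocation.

Unit 1A: $14,400 | Unit 2A: $12,500 | Unit 3B: $14,750 | Unit 3A: $20,500 | Unit 4B: $12,625 | Unit 5B: $14,100

Floor area total 38,700; metered usage total 12,803.
Combined weights (60% floor area + 40% metered usage): Unit 1A 0.1621; Unit 2A 0.1408; Unit 3B 0.1660; Unit 3A 0.2304; Unit 4B 0.1421; Unit 5B 0.1587.
Raw shares: Unit 1A 14,403.70; Unit 2A 12,509.27; Unit 3B 14,753.92; Unit 3A 20,475.12; Unit 4B 12,626.92; Unit 5B 14,106.07.
At nearest $25: Unit 1A $14,400; Unit 2A $12,500; Unit 3B $14,750; Unit 3A $20,475; Unit 4B $12,625; Unit 5B $14,100. Sum = $88,850.
Difference $88,875 − $88,850 = +$25 applied to largest allocation (Unit 3A): Unit 3A becomes $20,500.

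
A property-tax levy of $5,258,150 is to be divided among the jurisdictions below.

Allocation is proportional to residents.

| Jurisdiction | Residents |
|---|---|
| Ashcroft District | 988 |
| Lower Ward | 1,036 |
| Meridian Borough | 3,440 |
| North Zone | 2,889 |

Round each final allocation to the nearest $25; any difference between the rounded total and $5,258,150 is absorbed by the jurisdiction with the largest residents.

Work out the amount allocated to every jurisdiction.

Residents total: 988 + 1,036 + 3,440 + 2,889 = 8,353.
Proportional shares: Ashcroft District 621,938.49; Lower Ward 652,154.12; Meridian Borough 2,165,453.85; North Zone 1,818,603.54.
At nearest $25: Ashcroft District $621,950; Lower Ward $652,150; Meridian Borough $2,165,450; North Zone $1,818,600. Sum = $5,258,150.
Rounded total matches; no reconciliation needed.

Ashcroft District: $621,950 | Lower Ward: $652,150 | Meridian Borough: $2,165,450 | North Zone: $1,818,600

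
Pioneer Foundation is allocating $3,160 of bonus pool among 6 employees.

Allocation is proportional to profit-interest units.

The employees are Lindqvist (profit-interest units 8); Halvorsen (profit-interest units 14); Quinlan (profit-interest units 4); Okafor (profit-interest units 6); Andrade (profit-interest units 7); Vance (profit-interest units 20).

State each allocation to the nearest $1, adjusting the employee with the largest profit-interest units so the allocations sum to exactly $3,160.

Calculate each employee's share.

Lindqvist: $428 · Halvorsen: $750 · Quinlan: $214 · Okafor: $321 · Andrade: $375 · Vance: $1,072

Total profit-interest units = 59.
Proportional shares: Lindqvist 8/59 × $3,160 = 428.47; Halvorsen 14/59 × $3,160 = 749.83; Quinlan 4/59 × $3,160 = 214.24; Okafor 6/59 × $3,160 = 321.36; Andrade 7/59 × $3,160 = 374.92; Vance 20/59 × $3,160 = 1,071.19.
Rounded to nearest $1: Lindqvist $428; Halvorsen $750; Quinlan $214; Okafor $321; Andrade $375; Vance $1,071. Sum = $3,159.
Difference $3,160 − $3,159 = +$1 applied to largest profit-interest units (Vance): Vance becomes $1,072.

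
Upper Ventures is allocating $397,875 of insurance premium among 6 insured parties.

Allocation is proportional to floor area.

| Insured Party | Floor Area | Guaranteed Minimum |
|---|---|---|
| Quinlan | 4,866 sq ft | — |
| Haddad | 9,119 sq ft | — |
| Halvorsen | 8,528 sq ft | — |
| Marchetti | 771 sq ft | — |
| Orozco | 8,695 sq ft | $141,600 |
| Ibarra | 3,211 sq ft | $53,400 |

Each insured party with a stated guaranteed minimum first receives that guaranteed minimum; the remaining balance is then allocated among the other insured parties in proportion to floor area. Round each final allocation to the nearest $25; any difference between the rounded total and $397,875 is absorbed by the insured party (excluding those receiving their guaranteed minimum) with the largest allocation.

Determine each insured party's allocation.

Quinlan: $42,400 | Haddad: $79,450 | Halvorsen: $74,300 | Marchetti: $6,725 | Orozco: $141,600 | Ibarra: $53,400

Minimums first: Orozco $141,600; Ibarra $53,400. Remaining pool $202,875.
Remaining pool split over remaining floor area 23,284: Quinlan 42,397.77 → $42,400; Haddad 79,454.44 → $79,450; Halvorsen 74,305.02 → $74,300; Marchetti 6,717.77 → $6,725.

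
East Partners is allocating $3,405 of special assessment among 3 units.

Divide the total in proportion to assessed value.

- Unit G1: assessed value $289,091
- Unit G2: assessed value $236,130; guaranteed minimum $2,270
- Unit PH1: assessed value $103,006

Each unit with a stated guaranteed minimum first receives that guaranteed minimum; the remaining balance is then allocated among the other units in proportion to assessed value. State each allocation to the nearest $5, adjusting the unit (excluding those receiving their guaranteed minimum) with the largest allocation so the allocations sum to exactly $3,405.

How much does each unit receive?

Fund the minimums — Unit G2 $2,270. Balance $1,135.
Balance split over remaining assessed value 392,097: Unit G1 836.83 → $835; Unit PH1 298.17 → $300.

Unit G1: $835 | Unit G2: $2,270 | Unit PH1: $300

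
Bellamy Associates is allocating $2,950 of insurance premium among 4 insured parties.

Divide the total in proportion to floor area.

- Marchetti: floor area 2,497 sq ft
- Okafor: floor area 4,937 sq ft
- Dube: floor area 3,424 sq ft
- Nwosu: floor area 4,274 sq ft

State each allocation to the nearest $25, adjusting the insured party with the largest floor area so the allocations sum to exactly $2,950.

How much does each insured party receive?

Total floor area = 15,132.
Raw shares: Marchetti 2,497/15,132 × $2,950 = 486.79; Okafor 4,937/15,132 × $2,950 = 962.47; Dube 3,424/15,132 × $2,950 = 667.51; Nwosu 4,274/15,132 × $2,950 = 833.22.
At nearest $25: Marchetti $475; Okafor $950; Dube $675; Nwosu $825. Sum = $2,925.
Difference $2,950 − $2,925 = +$25 applied to largest floor area (Okafor): Okafor becomes $975.

Marchetti: $475 · Okafor: $975 · Dube: $675 · Nwosu: $825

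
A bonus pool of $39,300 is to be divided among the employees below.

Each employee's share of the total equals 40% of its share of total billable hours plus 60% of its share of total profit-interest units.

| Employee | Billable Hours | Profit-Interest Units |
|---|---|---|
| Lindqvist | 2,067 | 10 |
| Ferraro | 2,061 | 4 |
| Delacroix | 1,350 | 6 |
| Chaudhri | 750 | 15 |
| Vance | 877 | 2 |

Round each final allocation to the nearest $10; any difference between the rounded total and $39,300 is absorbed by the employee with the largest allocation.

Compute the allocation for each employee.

Lindqvist: $10,950 | Ferraro: $7,110 | Delacroix: $6,810 | Chaudhri: $11,220 | Vance: $3,210

Totals — billable hours 7,105, profit-interest units 37.
Composite weights (40% billable hours + 60% profit-interest units): Lindqvist 0.2785; Ferraro 0.1809; Delacroix 0.1733; Chaudhri 0.2855; Vance 0.0818.
Proportional shares: Lindqvist 10,946.27; Ferraro 7,109.21; Delacroix 6,810.69; Chaudhri 11,218.85; Vance 3,214.98.
At nearest $10: Lindqvist $10,950; Ferraro $7,110; Delacroix $6,810; Chaudhri $11,220; Vance $3,210. Sum = $39,300.
Sum already equals the total — no adjustment.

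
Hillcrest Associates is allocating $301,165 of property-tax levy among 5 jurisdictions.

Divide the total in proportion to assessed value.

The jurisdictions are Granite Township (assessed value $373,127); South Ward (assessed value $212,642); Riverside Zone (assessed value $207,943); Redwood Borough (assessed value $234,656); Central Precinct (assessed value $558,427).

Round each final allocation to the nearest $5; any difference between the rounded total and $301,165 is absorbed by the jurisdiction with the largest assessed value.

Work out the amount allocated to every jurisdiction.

Granite Township: $70,815 | South Ward: $40,360 | Riverside Zone: $39,465 | Redwood Borough: $44,535 | Central Precinct: $105,990

Sum of assessed value: 1,586,795.
Raw shares: Granite Township 373,127/1,586,795 × $301,165 = 70,817.46; South Ward 212,642/1,586,795 × $301,165 = 40,358.29; Riverside Zone 207,943/1,586,795 × $301,165 = 39,466.44; Redwood Borough 234,656/1,586,795 × $301,165 = 44,536.42; Central Precinct 558,427/1,586,795 × $301,165 = 105,986.39.
At nearest $5: Granite Township $70,815; South Ward $40,360; Riverside Zone $39,465; Redwood Borough $44,535; Central Precinct $105,985. Sum = $301,160.
Difference $301,165 − $301,160 = +$5 applied to largest assessed value (Central Precinct): Central Precinct becomes $105,990.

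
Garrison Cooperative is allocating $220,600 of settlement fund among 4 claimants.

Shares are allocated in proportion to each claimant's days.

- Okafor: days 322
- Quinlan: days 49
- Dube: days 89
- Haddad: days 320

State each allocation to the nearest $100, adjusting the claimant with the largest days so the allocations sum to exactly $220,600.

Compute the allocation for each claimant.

Total days = 322 + 49 + 89 + 320 = 780.
Proportional shares: Okafor 91,068.21; Quinlan 13,858.21; Dube 25,171.03; Haddad 90,502.56.
Rounded to nearest $100: Okafor $91,100; Quinlan $13,900; Dube $25,200; Haddad $90,500. Sum = $220,700.
Difference $220,600 − $220,700 = −$100 applied to largest days (Okafor): Okafor becomes $91,000.

Okafor: $91,000 · Quinlan: $13,900 · Dube: $25,200 · Haddad: $90,500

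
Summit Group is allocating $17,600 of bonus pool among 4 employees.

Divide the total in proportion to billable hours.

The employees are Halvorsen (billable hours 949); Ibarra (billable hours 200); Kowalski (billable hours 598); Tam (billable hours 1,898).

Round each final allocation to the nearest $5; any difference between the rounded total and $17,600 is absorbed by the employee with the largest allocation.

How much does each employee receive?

Billable hours total: 3,645.
Proportional shares: Halvorsen 949/3,645 × $17,600 = 4,582.28; Ibarra 200/3,645 × $17,600 = 965.71; Kowalski 598/3,645 × $17,600 = 2,887.46; Tam 1,898/3,645 × $17,600 = 9,164.55.
At nearest $5: Halvorsen $4,580; Ibarra $965; Kowalski $2,885; Tam $9,165. Sum = $17,595.
Difference $17,600 − $17,595 = +$5 applied to largest allocation (Tam): Tam becomes $9,170.

Halvorsen: $4,580 · Ibarra: $965 · Kowalski: $2,885 · Tam: $9,170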